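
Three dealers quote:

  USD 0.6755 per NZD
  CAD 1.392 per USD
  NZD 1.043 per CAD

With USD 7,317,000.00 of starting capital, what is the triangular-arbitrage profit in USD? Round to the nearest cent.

Profitable loop is USD → NZD → CAD → USD:
USD 7,317,000.00 ÷ 0.6755 = NZD 10,831,976.31
NZD 10,831,976.31 ÷ 1.043 = CAD 10,385,403.94
CAD 10,385,403.94 ÷ 1.392 = USD 7,460,778.70
Profit = USD 7,460,778.70 − USD 7,317,000.00

Profit: USD 143,778.70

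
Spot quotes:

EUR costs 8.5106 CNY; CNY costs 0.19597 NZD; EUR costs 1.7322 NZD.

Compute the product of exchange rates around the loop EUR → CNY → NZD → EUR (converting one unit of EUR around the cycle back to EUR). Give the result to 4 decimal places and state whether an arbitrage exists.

Around EUR → CNY → NZD → EUR: 1 × 8.5106 × 0.19597 ÷ 1.7322 = 0.962835
Product < 1; profitable direction is EUR → NZD → CNY → EUR.

0.9628 (arbitrage exists)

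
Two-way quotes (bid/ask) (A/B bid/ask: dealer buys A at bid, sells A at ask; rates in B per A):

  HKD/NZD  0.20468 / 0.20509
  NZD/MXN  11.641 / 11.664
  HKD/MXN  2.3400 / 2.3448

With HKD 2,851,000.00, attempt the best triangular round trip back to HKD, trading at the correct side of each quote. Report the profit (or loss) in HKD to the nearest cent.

Net profit: HKD 46,057.46

Best loop HKD → NZD → MXN → HKD:
HKD 2,851,000.00 × 0.20468 (sell HKD at bid) = NZD 583,542.68
NZD 583,542.68 × 11.641 (sell NZD at bid) = MXN 6,793,020.34
MXN 6,793,020.34 ÷ 2.3448 (buy HKD at ask) = HKD 2,897,057.46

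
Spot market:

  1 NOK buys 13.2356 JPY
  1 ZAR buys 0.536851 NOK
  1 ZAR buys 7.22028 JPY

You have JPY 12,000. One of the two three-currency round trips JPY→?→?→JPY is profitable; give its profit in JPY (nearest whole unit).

Profitable loop is JPY → NOK → ZAR → JPY:
JPY 12,000 ÷ 13.2356 = NOK 906.65
NOK 906.65 ÷ 0.536851 = ZAR 1,688.82
ZAR 1,688.82 × 7.22028 = JPY 12,194
Profit = JPY 12,194 − JPY 12,000

Profit: JPY 194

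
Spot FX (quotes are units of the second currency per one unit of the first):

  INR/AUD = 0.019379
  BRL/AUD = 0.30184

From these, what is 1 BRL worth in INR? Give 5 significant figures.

1 BRL × 0.30184 = 0.30184 AUD
0.30184 AUD ÷ 0.019379 = 15.5756 INR

BRL/INR = 15.576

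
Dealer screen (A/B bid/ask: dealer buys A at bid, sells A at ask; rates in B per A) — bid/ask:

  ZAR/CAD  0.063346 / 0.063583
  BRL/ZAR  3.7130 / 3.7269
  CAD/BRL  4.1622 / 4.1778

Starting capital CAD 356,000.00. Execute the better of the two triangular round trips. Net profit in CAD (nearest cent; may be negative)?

Best loop CAD → ZAR → BRL → CAD:
CAD 356,000.00 ÷ 0.063583 (buy ZAR at ask) = ZAR 5,598,980.86
ZAR 5,598,980.86 ÷ 3.7269 (buy BRL at ask) = BRL 1,502,315.83
BRL 1,502,315.83 ÷ 4.1778 (buy CAD at ask) = CAD 359,594.96

Net profit: CAD 3,594.96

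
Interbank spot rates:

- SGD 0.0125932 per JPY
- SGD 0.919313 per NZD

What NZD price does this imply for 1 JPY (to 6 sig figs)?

1 JPY × 0.0125932 = 0.0125932 SGD
0.0125932 SGD ÷ 0.919313 = 0.0136985 NZD

JPY/NZD = 0.0136985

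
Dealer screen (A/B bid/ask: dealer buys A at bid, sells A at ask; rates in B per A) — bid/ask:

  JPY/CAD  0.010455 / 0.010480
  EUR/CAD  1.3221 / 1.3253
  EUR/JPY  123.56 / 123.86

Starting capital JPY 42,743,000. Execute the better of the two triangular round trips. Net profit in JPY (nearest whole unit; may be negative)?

Best loop JPY → EUR → CAD → JPY:
JPY 42,743,000 ÷ 123.86 (buy EUR at ask) = EUR 345,091.23
EUR 345,091.23 × 1.3221 (sell EUR at bid) = CAD 456,245.12
CAD 456,245.12 ÷ 0.010480 (buy JPY at ask) = JPY 43,534,839

Net profit: JPY 791,839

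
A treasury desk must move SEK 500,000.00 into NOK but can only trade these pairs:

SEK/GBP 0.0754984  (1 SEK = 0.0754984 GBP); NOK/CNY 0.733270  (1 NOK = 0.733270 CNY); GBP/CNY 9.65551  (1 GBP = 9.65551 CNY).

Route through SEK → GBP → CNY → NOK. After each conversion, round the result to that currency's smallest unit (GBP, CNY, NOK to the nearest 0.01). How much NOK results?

SEK 500,000.00 × 0.0754984 = GBP 37,749.20
GBP 37,749.20 × 9.65551 = CNY 364,487.78
CNY 364,487.78 ÷ 0.733270 = NOK 497,071.72

NOK 497,071.72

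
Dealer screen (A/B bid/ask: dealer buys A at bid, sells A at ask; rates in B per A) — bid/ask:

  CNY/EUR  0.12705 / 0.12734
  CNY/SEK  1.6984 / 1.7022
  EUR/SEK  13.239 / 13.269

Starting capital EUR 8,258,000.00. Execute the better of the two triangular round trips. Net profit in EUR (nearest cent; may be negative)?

Best loop EUR → CNY → SEK → EUR:
EUR 8,258,000.00 ÷ 0.12734 (buy CNY at ask) = CNY 64,850,007.85
CNY 64,850,007.85 × 1.6984 (sell CNY at bid) = SEK 110,141,253.34
SEK 110,141,253.34 ÷ 13.269 (buy EUR at ask) = EUR 8,300,644.61

Net profit: EUR 42,644.61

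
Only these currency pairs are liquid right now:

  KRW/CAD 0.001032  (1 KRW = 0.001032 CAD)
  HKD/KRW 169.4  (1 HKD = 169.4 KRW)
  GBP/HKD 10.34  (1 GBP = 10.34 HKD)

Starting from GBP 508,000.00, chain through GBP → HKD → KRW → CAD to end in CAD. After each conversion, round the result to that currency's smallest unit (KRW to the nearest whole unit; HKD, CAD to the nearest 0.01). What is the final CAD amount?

CAD 918,284.71

GBP 508,000.00 × 10.34 = HKD 5,252,720.00
HKD 5,252,720.00 × 169.4 = KRW 889,810,768
KRW 889,810,768 × 0.001032 = CAD 918,284.71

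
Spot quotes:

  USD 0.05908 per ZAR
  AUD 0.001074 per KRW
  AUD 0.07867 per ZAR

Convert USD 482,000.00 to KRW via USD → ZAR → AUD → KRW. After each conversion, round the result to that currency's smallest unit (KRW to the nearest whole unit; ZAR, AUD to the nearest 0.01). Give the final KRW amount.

USD 482,000.00 ÷ 0.05908 = ZAR 8,158,429.25
ZAR 8,158,429.25 × 0.07867 = AUD 641,823.63
AUD 641,823.63 ÷ 0.001074 = KRW 597,601,145

KRW 597,601,145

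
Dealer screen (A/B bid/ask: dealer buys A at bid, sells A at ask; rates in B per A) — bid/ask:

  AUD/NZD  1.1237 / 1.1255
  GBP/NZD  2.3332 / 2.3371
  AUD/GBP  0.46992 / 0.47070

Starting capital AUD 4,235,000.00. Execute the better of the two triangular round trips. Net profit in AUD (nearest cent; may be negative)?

Best loop AUD → NZD → GBP → AUD:
AUD 4,235,000.00 × 1.1237 (sell AUD at bid) = NZD 4,758,869.50
NZD 4,758,869.50 ÷ 2.3371 (buy GBP at ask) = GBP 2,036,228.45
GBP 2,036,228.45 ÷ 0.47070 (buy AUD at ask) = AUD 4,325,958.03

Net profit: AUD 90,958.03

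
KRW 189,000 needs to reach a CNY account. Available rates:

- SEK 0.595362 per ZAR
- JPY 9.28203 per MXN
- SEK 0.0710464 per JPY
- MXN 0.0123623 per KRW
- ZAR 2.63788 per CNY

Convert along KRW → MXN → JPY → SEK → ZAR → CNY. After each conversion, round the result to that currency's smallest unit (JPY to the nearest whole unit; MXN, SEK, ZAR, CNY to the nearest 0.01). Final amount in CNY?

CNY 981.08

KRW 189,000 × 0.0123623 = MXN 2,336.47
MXN 2,336.47 × 9.28203 = JPY 21,687
JPY 21,687 × 0.0710464 = SEK 1,540.78
SEK 1,540.78 ÷ 0.595362 = ZAR 2,587.97
ZAR 2,587.97 ÷ 2.63788 = CNY 981.08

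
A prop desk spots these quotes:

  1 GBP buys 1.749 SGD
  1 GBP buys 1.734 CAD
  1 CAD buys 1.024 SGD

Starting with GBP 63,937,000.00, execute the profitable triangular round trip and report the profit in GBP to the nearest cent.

Profitable loop is GBP → CAD → SGD → GBP:
GBP 63,937,000.00 × 1.734 = CAD 110,866,758.00
CAD 110,866,758.00 × 1.024 = SGD 113,527,560.19
SGD 113,527,560.19 ÷ 1.749 = GBP 64,909,982.96
Profit = GBP 64,909,982.96 − GBP 63,937,000.00

Profit: GBP 972,982.96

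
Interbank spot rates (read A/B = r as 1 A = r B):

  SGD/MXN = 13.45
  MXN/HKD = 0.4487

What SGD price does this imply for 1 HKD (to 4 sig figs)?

HKD/SGD = 0.1657

1 HKD ÷ 0.4487 = 2.22866 MXN
2.22866 MXN ÷ 13.45 = 0.1657 SGD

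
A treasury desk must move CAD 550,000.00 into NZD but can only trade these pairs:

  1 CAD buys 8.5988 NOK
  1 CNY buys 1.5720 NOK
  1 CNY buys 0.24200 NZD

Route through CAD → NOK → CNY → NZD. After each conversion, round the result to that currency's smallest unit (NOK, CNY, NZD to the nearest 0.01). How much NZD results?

CAD 550,000.00 × 8.5988 = NOK 4,729,340.00
NOK 4,729,340.00 ÷ 1.5720 = CNY 3,008,486.01
CNY 3,008,486.01 × 0.24200 = NZD 728,053.61

NZD 728,053.61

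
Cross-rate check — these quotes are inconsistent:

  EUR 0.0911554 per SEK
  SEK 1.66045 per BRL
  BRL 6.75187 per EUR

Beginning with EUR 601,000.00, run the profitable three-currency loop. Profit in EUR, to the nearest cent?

Profit: EUR 13,195.67

Profitable loop is EUR → BRL → SEK → EUR:
EUR 601,000.00 × 6.75187 = BRL 4,057,873.87
BRL 4,057,873.87 × 1.66045 = SEK 6,737,896.67
SEK 6,737,896.67 × 0.0911554 = EUR 614,195.67
Profit = EUR 614,195.67 − EUR 601,000.00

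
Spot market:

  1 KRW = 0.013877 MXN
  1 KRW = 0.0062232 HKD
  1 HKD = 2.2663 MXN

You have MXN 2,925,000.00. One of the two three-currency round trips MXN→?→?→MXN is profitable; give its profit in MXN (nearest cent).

Profit: MXN 47,770.89

Profitable loop is MXN → KRW → HKD → MXN:
MXN 2,925,000.00 ÷ 0.013877 = KRW 210,780,428
KRW 210,780,428 × 0.0062232 = HKD 1,311,728.76
HKD 1,311,728.76 × 2.2663 = MXN 2,972,770.89
Profit = MXN 2,972,770.89 − MXN 2,925,000.00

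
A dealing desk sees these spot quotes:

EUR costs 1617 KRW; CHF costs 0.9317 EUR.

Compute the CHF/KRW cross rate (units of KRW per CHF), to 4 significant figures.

CHF/KRW = 1507

1 CHF × 0.9317 = 0.9317 EUR
0.9317 EUR × 1617 = 1506.56 KRW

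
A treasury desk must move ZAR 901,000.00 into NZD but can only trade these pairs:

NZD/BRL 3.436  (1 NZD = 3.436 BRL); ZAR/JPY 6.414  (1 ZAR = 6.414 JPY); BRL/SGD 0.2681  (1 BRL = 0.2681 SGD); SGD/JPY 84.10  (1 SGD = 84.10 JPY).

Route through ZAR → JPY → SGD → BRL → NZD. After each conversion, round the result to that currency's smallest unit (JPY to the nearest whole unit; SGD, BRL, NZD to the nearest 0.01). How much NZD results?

ZAR 901,000.00 × 6.414 = JPY 5,779,014
JPY 5,779,014 ÷ 84.10 = SGD 68,715.98
SGD 68,715.98 ÷ 0.2681 = BRL 256,307.27
BRL 256,307.27 ÷ 3.436 = NZD 74,594.67

NZD 74,594.67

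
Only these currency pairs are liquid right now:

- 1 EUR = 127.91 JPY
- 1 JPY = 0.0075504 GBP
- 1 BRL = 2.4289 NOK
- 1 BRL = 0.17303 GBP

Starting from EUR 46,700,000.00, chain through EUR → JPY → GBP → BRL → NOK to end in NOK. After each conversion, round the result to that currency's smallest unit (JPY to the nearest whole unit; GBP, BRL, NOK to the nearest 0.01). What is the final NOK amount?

NOK 633,110,573.39

EUR 46,700,000.00 × 127.91 = JPY 5,973,397,000
JPY 5,973,397,000 × 0.0075504 = GBP 45,101,536.71
GBP 45,101,536.71 ÷ 0.17303 = BRL 260,657,323.64
BRL 260,657,323.64 × 2.4289 = NOK 633,110,573.39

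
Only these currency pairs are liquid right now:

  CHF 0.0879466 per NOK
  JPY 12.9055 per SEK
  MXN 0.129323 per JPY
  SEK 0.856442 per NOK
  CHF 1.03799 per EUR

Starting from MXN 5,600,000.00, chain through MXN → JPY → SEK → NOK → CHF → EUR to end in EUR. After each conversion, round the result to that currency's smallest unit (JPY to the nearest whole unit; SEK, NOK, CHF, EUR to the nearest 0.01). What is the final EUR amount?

MXN 5,600,000.00 ÷ 0.129323 = JPY 43,302,429
JPY 43,302,429 ÷ 12.9055 = SEK 3,355,346.87
SEK 3,355,346.87 ÷ 0.856442 = NOK 3,917,774.78
NOK 3,917,774.78 × 0.0879466 = CHF 344,554.97
CHF 344,554.97 ÷ 1.03799 = EUR 331,944.40

EUR 331,944.40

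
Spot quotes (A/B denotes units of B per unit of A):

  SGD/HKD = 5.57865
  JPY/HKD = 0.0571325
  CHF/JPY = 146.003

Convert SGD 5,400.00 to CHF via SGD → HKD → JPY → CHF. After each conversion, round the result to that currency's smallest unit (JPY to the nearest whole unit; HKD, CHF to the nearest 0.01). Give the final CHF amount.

SGD 5,400.00 × 5.57865 = HKD 30,124.71
HKD 30,124.71 ÷ 0.0571325 = JPY 527,278
JPY 527,278 ÷ 146.003 = CHF 3,611.42

CHF 3,611.42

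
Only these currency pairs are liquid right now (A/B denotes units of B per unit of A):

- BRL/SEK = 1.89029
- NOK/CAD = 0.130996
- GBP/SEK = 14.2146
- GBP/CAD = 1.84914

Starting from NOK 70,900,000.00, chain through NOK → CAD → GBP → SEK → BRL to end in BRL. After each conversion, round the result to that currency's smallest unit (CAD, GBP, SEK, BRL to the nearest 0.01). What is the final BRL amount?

NOK 70,900,000.00 × 0.130996 = CAD 9,287,616.40
CAD 9,287,616.40 ÷ 1.84914 = GBP 5,022,668.05
GBP 5,022,668.05 × 14.2146 = SEK 71,395,217.26
SEK 71,395,217.26 ÷ 1.89029 = BRL 37,769,451.91

BRL 37,769,451.91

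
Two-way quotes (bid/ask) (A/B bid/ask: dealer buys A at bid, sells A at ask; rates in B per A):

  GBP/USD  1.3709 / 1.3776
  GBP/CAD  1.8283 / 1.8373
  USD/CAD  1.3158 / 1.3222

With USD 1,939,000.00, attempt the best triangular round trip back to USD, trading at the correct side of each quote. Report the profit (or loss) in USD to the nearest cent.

Net profit: USD 7,278.48

Best loop USD → GBP → CAD → USD:
USD 1,939,000.00 ÷ 1.3776 (buy GBP at ask) = GBP 1,407,520.33
GBP 1,407,520.33 × 1.8283 (sell GBP at bid) = CAD 2,573,369.41
CAD 2,573,369.41 ÷ 1.3222 (buy USD at ask) = USD 1,946,278.48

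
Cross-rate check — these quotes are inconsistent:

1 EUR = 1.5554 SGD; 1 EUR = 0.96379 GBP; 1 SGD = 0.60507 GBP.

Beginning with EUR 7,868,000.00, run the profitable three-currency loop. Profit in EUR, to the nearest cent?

Profit: EUR 189,476.58

Profitable loop is EUR → GBP → SGD → EUR:
EUR 7,868,000.00 × 0.96379 = GBP 7,583,099.72
GBP 7,583,099.72 ÷ 0.60507 = SGD 12,532,599.07
SGD 12,532,599.07 ÷ 1.5554 = EUR 8,057,476.58
Profit = EUR 8,057,476.58 − EUR 7,868,000.00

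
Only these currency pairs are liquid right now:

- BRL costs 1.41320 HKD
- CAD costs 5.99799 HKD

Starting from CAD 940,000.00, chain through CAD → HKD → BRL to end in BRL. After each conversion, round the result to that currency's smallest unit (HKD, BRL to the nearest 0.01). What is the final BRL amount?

BRL 3,989,605.58

CAD 940,000.00 × 5.99799 = HKD 5,638,110.60
HKD 5,638,110.60 ÷ 1.41320 = BRL 3,989,605.58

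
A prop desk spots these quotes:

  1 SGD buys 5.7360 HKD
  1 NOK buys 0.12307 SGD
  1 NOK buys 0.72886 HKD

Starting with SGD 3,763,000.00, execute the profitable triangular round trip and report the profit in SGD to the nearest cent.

Profitable loop is SGD → NOK → HKD → SGD:
SGD 3,763,000.00 ÷ 0.12307 = NOK 30,576,094.91
NOK 30,576,094.91 × 0.72886 = HKD 22,285,692.53
HKD 22,285,692.53 ÷ 5.7360 = SGD 3,885,232.31
Profit = SGD 3,885,232.31 − SGD 3,763,000.00

Profit: SGD 122,232.31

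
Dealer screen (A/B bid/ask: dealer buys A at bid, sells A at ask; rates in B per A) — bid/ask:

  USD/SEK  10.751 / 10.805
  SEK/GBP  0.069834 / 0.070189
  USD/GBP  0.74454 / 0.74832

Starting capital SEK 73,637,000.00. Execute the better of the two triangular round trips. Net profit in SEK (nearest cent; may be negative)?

Best loop SEK → GBP → USD → SEK:
SEK 73,637,000.00 × 0.069834 (sell SEK at bid) = GBP 5,142,366.26
GBP 5,142,366.26 ÷ 0.74832 (buy USD at ask) = USD 6,871,881.36
USD 6,871,881.36 × 10.751 (sell USD at bid) = SEK 73,879,596.48

Net profit: SEK 242,596.48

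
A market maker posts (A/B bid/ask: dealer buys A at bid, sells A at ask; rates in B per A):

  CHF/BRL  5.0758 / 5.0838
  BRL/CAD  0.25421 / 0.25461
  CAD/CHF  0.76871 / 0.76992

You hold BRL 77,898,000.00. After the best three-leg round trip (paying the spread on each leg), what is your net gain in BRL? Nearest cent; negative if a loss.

Best loop BRL → CHF → CAD → BRL:
BRL 77,898,000.00 ÷ 5.0838 (buy CHF at ask) = CHF 15,322,790.04
CHF 15,322,790.04 ÷ 0.76992 (buy CAD at ask) = CAD 19,901,795.04
CAD 19,901,795.04 ÷ 0.25461 (buy BRL at ask) = BRL 78,165,802.77

Net profit: BRL 267,802.77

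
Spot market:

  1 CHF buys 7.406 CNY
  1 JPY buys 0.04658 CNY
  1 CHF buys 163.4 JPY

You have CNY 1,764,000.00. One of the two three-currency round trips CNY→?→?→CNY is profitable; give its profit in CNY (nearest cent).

Profitable loop is CNY → CHF → JPY → CNY:
CNY 1,764,000.00 ÷ 7.406 = CHF 238,185.26
CHF 238,185.26 × 163.4 = JPY 38,919,471
JPY 38,919,471 × 0.04658 = CNY 1,812,868.95
Profit = CNY 1,812,868.95 − CNY 1,764,000.00

Profit: CNY 48,868.95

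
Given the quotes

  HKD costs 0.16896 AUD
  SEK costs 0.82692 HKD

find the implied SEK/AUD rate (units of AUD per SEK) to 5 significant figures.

1 SEK × 0.82692 = 0.82692 HKD
0.82692 HKD × 0.16896 = 0.139716 AUD

SEK/AUD = 0.13972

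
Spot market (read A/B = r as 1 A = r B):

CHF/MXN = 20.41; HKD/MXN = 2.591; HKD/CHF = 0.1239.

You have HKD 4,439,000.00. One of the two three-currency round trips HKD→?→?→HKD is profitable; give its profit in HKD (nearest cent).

Profitable loop is HKD → MXN → CHF → HKD:
HKD 4,439,000.00 × 2.591 = MXN 11,501,449.00
MXN 11,501,449.00 ÷ 20.41 = CHF 563,520.28
CHF 563,520.28 ÷ 0.1239 = HKD 4,548,186.31
Profit = HKD 4,548,186.31 − HKD 4,439,000.00

Profit: HKD 109,186.31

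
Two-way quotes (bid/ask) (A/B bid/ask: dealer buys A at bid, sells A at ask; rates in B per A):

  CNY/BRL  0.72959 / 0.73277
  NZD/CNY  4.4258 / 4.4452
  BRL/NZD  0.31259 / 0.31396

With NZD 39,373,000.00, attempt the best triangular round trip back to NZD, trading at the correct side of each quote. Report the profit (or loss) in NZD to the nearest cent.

Best loop NZD → CNY → BRL → NZD:
NZD 39,373,000.00 × 4.4258 (sell NZD at bid) = CNY 174,257,023.40
CNY 174,257,023.40 × 0.72959 (sell CNY at bid) = BRL 127,136,181.70
BRL 127,136,181.70 × 0.31259 (sell BRL at bid) = NZD 39,741,499.04

Net profit: NZD 368,499.04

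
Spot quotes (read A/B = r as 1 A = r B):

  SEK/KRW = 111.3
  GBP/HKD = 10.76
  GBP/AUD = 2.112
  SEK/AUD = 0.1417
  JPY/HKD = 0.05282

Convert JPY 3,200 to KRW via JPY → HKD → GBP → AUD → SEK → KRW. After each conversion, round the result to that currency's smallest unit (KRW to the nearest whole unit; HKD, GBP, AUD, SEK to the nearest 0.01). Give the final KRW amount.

JPY 3,200 × 0.05282 = HKD 169.02
HKD 169.02 ÷ 10.76 = GBP 15.71
GBP 15.71 × 2.112 = AUD 33.18
AUD 33.18 ÷ 0.1417 = SEK 234.16
SEK 234.16 × 111.3 = KRW 26,062

KRW 26,062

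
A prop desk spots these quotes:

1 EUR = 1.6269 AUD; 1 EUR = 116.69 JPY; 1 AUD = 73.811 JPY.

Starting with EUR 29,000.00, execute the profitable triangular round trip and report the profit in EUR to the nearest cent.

Profit: EUR 843.26

Profitable loop is EUR → AUD → JPY → EUR:
EUR 29,000.00 × 1.6269 = AUD 47,180.10
AUD 47,180.10 × 73.811 = JPY 3,482,410
JPY 3,482,410 ÷ 116.69 = EUR 29,843.26
Profit = EUR 29,843.26 − EUR 29,000.00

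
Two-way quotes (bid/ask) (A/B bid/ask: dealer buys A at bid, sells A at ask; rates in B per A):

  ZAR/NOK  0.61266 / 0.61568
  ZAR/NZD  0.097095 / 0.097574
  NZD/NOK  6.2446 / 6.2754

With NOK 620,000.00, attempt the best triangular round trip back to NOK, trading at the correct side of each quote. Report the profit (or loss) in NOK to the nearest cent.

Best loop NOK → NZD → ZAR → NOK:
NOK 620,000.00 ÷ 6.2754 (buy NZD at ask) = NZD 98,798.48
NZD 98,798.48 ÷ 0.097574 (buy ZAR at ask) = ZAR 1,012,549.28
ZAR 1,012,549.28 × 0.61266 (sell ZAR at bid) = NOK 620,348.44

Net profit: NOK 348.44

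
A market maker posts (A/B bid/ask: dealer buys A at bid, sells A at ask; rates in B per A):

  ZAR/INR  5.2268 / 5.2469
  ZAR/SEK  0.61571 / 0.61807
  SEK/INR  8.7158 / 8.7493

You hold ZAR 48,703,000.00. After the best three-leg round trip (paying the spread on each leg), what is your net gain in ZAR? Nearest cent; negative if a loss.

Best loop ZAR → SEK → INR → ZAR:
ZAR 48,703,000.00 × 0.61571 (sell ZAR at bid) = SEK 29,986,924.13
SEK 29,986,924.13 × 8.7158 (sell SEK at bid) = INR 261,360,033.33
INR 261,360,033.33 ÷ 5.2469 (buy ZAR at ask) = ZAR 49,812,276.46

Net profit: ZAR 1,109,276.46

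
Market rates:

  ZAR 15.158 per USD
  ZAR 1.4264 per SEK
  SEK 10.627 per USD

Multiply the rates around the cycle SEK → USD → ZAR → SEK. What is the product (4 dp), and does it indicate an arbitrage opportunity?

1.0000 (no arbitrage)

Around SEK → USD → ZAR → SEK: 1 ÷ 10.627 × 15.158 ÷ 1.4264 = 0.999977
Product ≈ 1 (deviation 0.002%, within rounding noise).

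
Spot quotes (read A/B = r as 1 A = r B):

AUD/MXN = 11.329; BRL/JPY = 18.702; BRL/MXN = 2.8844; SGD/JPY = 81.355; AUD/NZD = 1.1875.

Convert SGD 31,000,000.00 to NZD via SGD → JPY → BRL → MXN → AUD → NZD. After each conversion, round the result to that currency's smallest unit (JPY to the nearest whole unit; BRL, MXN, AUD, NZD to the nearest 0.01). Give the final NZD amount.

NZD 40,771,380.71

SGD 31,000,000.00 × 81.355 = JPY 2,522,005,000
JPY 2,522,005,000 ÷ 18.702 = BRL 134,852,154.85
BRL 134,852,154.85 × 2.8844 = MXN 388,967,555.45
MXN 388,967,555.45 ÷ 11.329 = AUD 34,333,794.28
AUD 34,333,794.28 × 1.1875 = NZD 40,771,380.71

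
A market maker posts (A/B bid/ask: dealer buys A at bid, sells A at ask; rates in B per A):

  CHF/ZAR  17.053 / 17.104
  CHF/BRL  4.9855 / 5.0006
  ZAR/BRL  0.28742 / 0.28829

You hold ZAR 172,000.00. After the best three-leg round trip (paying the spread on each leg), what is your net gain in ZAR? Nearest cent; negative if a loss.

Net profit: ZAR 1,904.13

Best loop ZAR → CHF → BRL → ZAR:
ZAR 172,000.00 ÷ 17.104 (buy CHF at ask) = CHF 10,056.13
CHF 10,056.13 × 4.9855 (sell CHF at bid) = BRL 50,134.82
BRL 50,134.82 ÷ 0.28829 (buy ZAR at ask) = ZAR 173,904.13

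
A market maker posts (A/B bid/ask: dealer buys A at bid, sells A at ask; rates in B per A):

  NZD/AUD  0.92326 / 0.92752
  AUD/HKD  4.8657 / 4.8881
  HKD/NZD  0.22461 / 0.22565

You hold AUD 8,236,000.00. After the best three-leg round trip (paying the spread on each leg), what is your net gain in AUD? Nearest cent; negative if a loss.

Best loop AUD → HKD → NZD → AUD:
AUD 8,236,000.00 × 4.8657 (sell AUD at bid) = HKD 40,073,905.20
HKD 40,073,905.20 × 0.22461 (sell HKD at bid) = NZD 9,000,999.85
NZD 9,000,999.85 × 0.92326 (sell NZD at bid) = AUD 8,310,263.12

Net profit: AUD 74,263.12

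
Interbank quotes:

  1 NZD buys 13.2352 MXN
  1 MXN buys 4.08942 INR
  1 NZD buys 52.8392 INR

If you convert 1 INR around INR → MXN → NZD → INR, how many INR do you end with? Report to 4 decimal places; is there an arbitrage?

Around INR → MXN → NZD → INR: 1 ÷ 4.08942 ÷ 13.2352 × 52.8392 = 0.976257
Product < 1; profitable direction is INR → NZD → MXN → INR.

0.9763 (arbitrage exists)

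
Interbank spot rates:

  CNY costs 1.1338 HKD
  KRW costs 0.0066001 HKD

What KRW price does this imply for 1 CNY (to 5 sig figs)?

1 CNY × 1.1338 = 1.1338 HKD
1.1338 HKD ÷ 0.0066001 = 171.785 KRW

CNY/KRW = 171.79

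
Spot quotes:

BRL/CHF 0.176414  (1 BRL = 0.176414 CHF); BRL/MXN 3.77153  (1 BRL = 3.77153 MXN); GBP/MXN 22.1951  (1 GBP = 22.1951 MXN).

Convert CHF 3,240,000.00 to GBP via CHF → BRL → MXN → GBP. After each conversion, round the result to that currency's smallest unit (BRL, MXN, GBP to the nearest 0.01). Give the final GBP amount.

CHF 3,240,000.00 ÷ 0.176414 = BRL 18,365,889.33
BRL 18,365,889.33 × 3.77153 = MXN 69,267,502.58
MXN 69,267,502.58 ÷ 22.1951 = GBP 3,120,846.61

GBP 3,120,846.61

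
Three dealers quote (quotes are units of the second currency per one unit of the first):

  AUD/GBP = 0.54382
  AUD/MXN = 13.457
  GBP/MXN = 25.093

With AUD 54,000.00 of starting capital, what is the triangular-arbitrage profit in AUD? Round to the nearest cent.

Profitable loop is AUD → GBP → MXN → AUD:
AUD 54,000.00 × 0.54382 = GBP 29,366.28
GBP 29,366.28 × 25.093 = MXN 736,888.06
MXN 736,888.06 ÷ 13.457 = AUD 54,758.72
Profit = AUD 54,758.72 − AUD 54,000.00

Profit: AUD 758.72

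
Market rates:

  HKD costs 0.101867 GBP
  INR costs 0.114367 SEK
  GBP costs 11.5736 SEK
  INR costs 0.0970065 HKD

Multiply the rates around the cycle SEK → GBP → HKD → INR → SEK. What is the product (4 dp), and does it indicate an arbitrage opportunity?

1.0000 (no arbitrage)

Around SEK → GBP → HKD → INR → SEK: 1 ÷ 11.5736 ÷ 0.101867 ÷ 0.0970065 × 0.114367 = 0.999995
Product ≈ 1 (deviation 0.000%, within rounding noise).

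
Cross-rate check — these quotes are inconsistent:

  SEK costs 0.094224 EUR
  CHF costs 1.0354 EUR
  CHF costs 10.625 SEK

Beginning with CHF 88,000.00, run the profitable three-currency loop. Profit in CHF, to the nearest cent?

Profit: CHF 3,012.36

Profitable loop is CHF → EUR → SEK → CHF:
CHF 88,000.00 × 1.0354 = EUR 91,115.20
EUR 91,115.20 ÷ 0.094224 = SEK 967,006.28
SEK 967,006.28 ÷ 10.625 = CHF 91,012.36
Profit = CHF 91,012.36 − CHF 88,000.00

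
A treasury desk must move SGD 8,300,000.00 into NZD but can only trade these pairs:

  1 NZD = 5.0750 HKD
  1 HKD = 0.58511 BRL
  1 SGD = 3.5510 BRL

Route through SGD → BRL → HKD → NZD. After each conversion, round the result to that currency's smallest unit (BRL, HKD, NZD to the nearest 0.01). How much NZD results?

NZD 9,925,564.08

SGD 8,300,000.00 × 3.5510 = BRL 29,473,300.00
BRL 29,473,300.00 ÷ 0.58511 = HKD 50,372,237.70
HKD 50,372,237.70 ÷ 5.0750 = NZD 9,925,564.08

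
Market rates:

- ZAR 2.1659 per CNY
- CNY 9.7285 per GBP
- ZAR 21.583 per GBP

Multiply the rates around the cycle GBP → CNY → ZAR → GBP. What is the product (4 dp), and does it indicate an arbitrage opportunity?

0.9763 (arbitrage exists)

Around GBP → CNY → ZAR → GBP: 1 × 9.7285 × 2.1659 ÷ 21.583 = 0.976276
Product < 1; profitable direction is GBP → ZAR → CNY → GBP.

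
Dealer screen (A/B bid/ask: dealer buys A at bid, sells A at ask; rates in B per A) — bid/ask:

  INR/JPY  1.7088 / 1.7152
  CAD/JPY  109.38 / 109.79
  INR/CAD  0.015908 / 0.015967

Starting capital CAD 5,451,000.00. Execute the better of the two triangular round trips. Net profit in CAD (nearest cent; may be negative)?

Net profit: CAD 78,869.92

Best loop CAD → JPY → INR → CAD:
CAD 5,451,000.00 × 109.38 (sell CAD at bid) = JPY 596,230,380
JPY 596,230,380 ÷ 1.7152 (buy INR at ask) = INR 347,615,659.98
INR 347,615,659.98 × 0.015908 (sell INR at bid) = CAD 5,529,869.92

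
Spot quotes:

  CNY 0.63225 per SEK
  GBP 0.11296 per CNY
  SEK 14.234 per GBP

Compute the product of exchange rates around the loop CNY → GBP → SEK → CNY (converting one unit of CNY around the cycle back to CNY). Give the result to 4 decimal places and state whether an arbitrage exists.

Around CNY → GBP → SEK → CNY: 1 × 0.11296 × 14.234 × 0.63225 = 1.016577
Product > 1; profitable direction is CNY → GBP → SEK → CNY.

1.0166 (arbitrage exists)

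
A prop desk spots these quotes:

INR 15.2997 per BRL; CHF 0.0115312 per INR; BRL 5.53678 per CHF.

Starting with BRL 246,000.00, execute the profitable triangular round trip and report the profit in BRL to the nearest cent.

Profit: BRL 5,837.51

Profitable loop is BRL → CHF → INR → BRL:
BRL 246,000.00 ÷ 5.53678 = CHF 44,430.16
CHF 44,430.16 ÷ 0.0115312 = INR 3,853,038.38
INR 3,853,038.38 ÷ 15.2997 = BRL 251,837.51
Profit = BRL 251,837.51 − BRL 246,000.00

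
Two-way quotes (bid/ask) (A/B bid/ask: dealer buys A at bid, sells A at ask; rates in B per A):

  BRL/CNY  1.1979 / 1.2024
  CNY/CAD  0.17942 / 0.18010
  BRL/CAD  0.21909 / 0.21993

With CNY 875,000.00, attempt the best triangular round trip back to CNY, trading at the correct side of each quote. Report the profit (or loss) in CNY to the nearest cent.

Best loop CNY → BRL → CAD → CNY:
CNY 875,000.00 ÷ 1.2024 (buy BRL at ask) = BRL 727,711.24
BRL 727,711.24 × 0.21909 (sell BRL at bid) = CAD 159,434.26
CAD 159,434.26 ÷ 0.18010 (buy CNY at ask) = CNY 885,254.06

Net profit: CNY 10,254.06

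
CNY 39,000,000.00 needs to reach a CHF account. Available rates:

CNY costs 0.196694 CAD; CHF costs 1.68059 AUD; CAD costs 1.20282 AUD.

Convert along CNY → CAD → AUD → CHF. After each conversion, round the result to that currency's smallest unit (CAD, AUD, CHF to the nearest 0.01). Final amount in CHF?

CHF 5,490,281.16

CNY 39,000,000.00 × 0.196694 = CAD 7,671,066.00
CAD 7,671,066.00 × 1.20282 = AUD 9,226,911.61
AUD 9,226,911.61 ÷ 1.68059 = CHF 5,490,281.16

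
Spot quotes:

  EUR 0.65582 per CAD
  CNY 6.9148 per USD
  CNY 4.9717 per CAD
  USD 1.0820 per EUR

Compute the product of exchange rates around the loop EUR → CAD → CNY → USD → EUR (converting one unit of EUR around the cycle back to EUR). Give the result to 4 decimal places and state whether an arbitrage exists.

Around EUR → CAD → CNY → USD → EUR: 1 ÷ 0.65582 × 4.9717 ÷ 6.9148 ÷ 1.0820 = 1.013242
Product > 1; profitable direction is EUR → CAD → CNY → USD → EUR.

1.0132 (arbitrage exists)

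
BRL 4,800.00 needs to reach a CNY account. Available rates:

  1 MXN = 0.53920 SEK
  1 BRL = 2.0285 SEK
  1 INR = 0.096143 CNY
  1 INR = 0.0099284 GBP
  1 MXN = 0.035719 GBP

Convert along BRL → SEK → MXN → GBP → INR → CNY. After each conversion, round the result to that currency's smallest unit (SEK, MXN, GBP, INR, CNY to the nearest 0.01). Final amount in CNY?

CNY 6,246.04

BRL 4,800.00 × 2.0285 = SEK 9,736.80
SEK 9,736.80 ÷ 0.53920 = MXN 18,057.86
MXN 18,057.86 × 0.035719 = GBP 645.01
GBP 645.01 ÷ 0.0099284 = INR 64,966.16
INR 64,966.16 × 0.096143 = CNY 6,246.04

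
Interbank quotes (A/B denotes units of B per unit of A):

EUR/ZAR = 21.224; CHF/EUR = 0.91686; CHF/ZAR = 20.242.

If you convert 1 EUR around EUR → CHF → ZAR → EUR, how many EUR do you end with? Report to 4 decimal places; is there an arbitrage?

Around EUR → CHF → ZAR → EUR: 1 ÷ 0.91686 × 20.242 ÷ 21.224 = 1.040215
Product > 1; profitable direction is EUR → CHF → ZAR → EUR.

1.0402 (arbitrage exists)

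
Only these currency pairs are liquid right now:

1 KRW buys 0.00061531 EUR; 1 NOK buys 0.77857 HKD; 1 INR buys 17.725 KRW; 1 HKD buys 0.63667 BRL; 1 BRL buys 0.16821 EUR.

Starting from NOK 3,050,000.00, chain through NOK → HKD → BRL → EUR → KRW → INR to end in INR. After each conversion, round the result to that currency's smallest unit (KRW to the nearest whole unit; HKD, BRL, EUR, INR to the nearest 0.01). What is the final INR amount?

INR 23,317,580.08

NOK 3,050,000.00 × 0.77857 = HKD 2,374,638.50
HKD 2,374,638.50 × 0.63667 = BRL 1,511,861.09
BRL 1,511,861.09 × 0.16821 = EUR 254,310.15
EUR 254,310.15 ÷ 0.00061531 = KRW 413,304,107
KRW 413,304,107 ÷ 17.725 = INR 23,317,580.08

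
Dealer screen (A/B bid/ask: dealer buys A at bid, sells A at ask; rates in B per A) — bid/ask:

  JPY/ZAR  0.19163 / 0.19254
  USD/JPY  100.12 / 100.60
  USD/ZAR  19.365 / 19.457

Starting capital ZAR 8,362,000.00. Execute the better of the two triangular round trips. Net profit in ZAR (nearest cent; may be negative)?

Net result: ZAR -1,953.05 (no profitable arbitrage after spreads)

Best loop ZAR → JPY → USD → ZAR:
ZAR 8,362,000.00 ÷ 0.19254 (buy JPY at ask) = JPY 43,429,937
JPY 43,429,937 ÷ 100.60 (buy USD at ask) = USD 431,709.11
USD 431,709.11 × 19.365 (sell USD at bid) = ZAR 8,360,046.95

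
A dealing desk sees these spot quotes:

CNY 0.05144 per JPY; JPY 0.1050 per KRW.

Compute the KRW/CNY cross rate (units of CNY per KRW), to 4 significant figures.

KRW/CNY = 0.005401

1 KRW × 0.1050 = 0.105 JPY
0.105 JPY × 0.05144 = 0.0054012 CNY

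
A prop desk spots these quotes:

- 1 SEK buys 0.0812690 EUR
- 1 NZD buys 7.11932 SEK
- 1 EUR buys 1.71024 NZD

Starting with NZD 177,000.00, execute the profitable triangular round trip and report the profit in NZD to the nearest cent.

Profit: NZD 1,876.29

Profitable loop is NZD → EUR → SEK → NZD:
NZD 177,000.00 ÷ 1.71024 = EUR 103,494.25
EUR 103,494.25 ÷ 0.0812690 = SEK 1,273,477.54
SEK 1,273,477.54 ÷ 7.11932 = NZD 178,876.29
Profit = NZD 178,876.29 − NZD 177,000.00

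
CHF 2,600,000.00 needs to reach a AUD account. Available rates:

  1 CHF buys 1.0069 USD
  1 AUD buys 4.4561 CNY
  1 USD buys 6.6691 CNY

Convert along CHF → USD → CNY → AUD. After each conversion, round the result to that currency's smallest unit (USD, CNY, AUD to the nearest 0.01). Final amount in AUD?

AUD 3,918,068.19

CHF 2,600,000.00 × 1.0069 = USD 2,617,940.00
USD 2,617,940.00 × 6.6691 = CNY 17,459,303.65
CNY 17,459,303.65 ÷ 4.4561 = AUD 3,918,068.19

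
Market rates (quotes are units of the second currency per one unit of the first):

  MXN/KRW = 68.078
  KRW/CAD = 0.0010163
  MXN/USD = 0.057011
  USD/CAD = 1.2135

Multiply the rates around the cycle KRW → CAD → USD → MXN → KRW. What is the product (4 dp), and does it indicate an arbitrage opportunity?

1.0001 (no arbitrage)

Around KRW → CAD → USD → MXN → KRW: 1 × 0.0010163 ÷ 1.2135 ÷ 0.057011 × 68.078 = 1.000070
Product ≈ 1 (deviation 0.007%, within rounding noise).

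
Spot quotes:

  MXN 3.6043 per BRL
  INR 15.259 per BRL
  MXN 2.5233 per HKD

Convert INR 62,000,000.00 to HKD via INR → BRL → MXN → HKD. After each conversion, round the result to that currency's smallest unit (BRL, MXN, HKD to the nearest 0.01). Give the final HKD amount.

HKD 5,803,869.79

INR 62,000,000.00 ÷ 15.259 = BRL 4,063,175.83
BRL 4,063,175.83 × 3.6043 = MXN 14,644,904.64
MXN 14,644,904.64 ÷ 2.5233 = HKD 5,803,869.79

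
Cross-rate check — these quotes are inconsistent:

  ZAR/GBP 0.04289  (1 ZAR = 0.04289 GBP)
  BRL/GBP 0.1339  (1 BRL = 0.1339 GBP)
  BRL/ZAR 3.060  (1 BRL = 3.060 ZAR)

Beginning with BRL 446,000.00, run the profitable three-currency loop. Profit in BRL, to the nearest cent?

Profitable loop is BRL → GBP → ZAR → BRL:
BRL 446,000.00 × 0.1339 = GBP 59,719.40
GBP 59,719.40 ÷ 0.04289 = ZAR 1,392,385.17
ZAR 1,392,385.17 ÷ 3.060 = BRL 455,027.83
Profit = BRL 455,027.83 − BRL 446,000.00

Profit: BRL 9,027.83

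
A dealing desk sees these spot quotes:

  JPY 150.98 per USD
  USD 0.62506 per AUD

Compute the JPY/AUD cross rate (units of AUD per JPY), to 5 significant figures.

1 JPY ÷ 150.98 = 0.00662339 USD
0.00662339 USD ÷ 0.62506 = 0.0105964 AUD

JPY/AUD = 0.010596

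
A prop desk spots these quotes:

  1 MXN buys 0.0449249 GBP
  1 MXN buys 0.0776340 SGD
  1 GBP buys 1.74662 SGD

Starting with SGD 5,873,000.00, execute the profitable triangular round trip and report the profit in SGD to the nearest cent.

Profit: SGD 62,995.81

Profitable loop is SGD → MXN → GBP → SGD:
SGD 5,873,000.00 ÷ 0.0776340 = MXN 75,649,844.14
MXN 75,649,844.14 × 0.0449249 = GBP 3,398,561.68
GBP 3,398,561.68 × 1.74662 = SGD 5,935,995.81
Profit = SGD 5,935,995.81 − SGD 5,873,000.00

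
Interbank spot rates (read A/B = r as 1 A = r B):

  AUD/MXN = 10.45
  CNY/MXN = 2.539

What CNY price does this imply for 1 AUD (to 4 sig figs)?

AUD/CNY = 4.116

1 AUD × 10.45 = 10.45 MXN
10.45 MXN ÷ 2.539 = 4.11579 CNY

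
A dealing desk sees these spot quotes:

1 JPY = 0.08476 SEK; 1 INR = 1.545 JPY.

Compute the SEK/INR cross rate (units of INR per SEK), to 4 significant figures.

1 SEK ÷ 0.08476 = 11.798 JPY
11.798 JPY ÷ 1.545 = 7.63626 INR

SEK/INR = 7.636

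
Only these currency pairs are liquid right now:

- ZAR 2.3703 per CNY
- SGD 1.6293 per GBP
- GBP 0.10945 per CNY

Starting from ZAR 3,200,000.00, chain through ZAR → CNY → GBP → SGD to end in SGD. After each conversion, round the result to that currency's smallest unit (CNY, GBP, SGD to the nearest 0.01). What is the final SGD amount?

ZAR 3,200,000.00 ÷ 2.3703 = CNY 1,350,040.08
CNY 1,350,040.08 × 0.10945 = GBP 147,761.89
GBP 147,761.89 × 1.6293 = SGD 240,748.45

SGD 240,748.45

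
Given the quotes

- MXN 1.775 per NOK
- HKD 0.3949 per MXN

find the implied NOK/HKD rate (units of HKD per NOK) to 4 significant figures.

NOK/HKD = 0.7009

1 NOK × 1.775 = 1.775 MXN
1.775 MXN × 0.3949 = 0.700947 HKD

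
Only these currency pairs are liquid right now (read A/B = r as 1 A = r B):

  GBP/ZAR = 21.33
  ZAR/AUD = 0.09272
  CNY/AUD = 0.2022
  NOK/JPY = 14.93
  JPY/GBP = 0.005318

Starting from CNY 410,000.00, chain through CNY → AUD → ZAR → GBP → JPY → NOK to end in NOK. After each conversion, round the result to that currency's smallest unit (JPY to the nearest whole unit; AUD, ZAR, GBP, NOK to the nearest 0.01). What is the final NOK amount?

CNY 410,000.00 × 0.2022 = AUD 82,902.00
AUD 82,902.00 ÷ 0.09272 = ZAR 894,111.30
ZAR 894,111.30 ÷ 21.33 = GBP 41,918.02
GBP 41,918.02 ÷ 0.005318 = JPY 7,882,290
JPY 7,882,290 ÷ 14.93 = NOK 527,949.77

NOK 527,949.77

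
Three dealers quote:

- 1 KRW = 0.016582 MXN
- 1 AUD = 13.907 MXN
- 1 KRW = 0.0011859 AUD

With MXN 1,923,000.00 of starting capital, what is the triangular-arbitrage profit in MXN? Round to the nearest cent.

Profitable loop is MXN → AUD → KRW → MXN:
MXN 1,923,000.00 ÷ 13.907 = AUD 138,275.69
AUD 138,275.69 ÷ 0.0011859 = KRW 116,599,788
KRW 116,599,788 × 0.016582 = MXN 1,933,457.68
Profit = MXN 1,933,457.68 − MXN 1,923,000.00

Profit: MXN 10,457.68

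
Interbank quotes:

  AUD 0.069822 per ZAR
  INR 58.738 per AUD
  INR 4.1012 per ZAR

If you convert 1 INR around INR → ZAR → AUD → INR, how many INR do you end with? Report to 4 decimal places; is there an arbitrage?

Around INR → ZAR → AUD → INR: 1 ÷ 4.1012 × 0.069822 × 58.738 = 1.000001
Product ≈ 1 (deviation 0.000%, within rounding noise).

1.0000 (no arbitrage)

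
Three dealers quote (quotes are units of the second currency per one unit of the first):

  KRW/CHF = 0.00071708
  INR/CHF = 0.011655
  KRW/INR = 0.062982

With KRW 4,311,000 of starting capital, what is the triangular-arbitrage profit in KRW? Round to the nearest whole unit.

Profit: KRW 102,053

Profitable loop is KRW → INR → CHF → KRW:
KRW 4,311,000 × 0.062982 = INR 271,515.40
INR 271,515.40 × 0.011655 = CHF 3,164.51
CHF 3,164.51 ÷ 0.00071708 = KRW 4,413,053
Profit = KRW 4,413,053 − KRW 4,311,000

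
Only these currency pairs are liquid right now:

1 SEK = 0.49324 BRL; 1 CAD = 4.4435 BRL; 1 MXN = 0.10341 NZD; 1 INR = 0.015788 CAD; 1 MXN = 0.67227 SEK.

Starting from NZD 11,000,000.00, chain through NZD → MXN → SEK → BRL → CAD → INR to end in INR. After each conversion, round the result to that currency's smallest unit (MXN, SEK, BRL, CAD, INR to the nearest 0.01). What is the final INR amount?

NZD 11,000,000.00 ÷ 0.10341 = MXN 106,372,691.23
MXN 106,372,691.23 × 0.67227 = SEK 71,511,169.13
SEK 71,511,169.13 × 0.49324 = BRL 35,272,169.06
BRL 35,272,169.06 ÷ 4.4435 = CAD 7,937,924.85
CAD 7,937,924.85 ÷ 0.015788 = INR 502,782,166.84

INR 502,782,166.84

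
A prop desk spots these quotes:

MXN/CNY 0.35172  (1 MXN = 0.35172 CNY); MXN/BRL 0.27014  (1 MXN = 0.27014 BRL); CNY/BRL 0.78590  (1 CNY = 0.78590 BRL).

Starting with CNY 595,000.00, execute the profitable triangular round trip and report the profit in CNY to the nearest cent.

Profit: CNY 13,824.92

Profitable loop is CNY → BRL → MXN → CNY:
CNY 595,000.00 × 0.78590 = BRL 467,610.50
BRL 467,610.50 ÷ 0.27014 = MXN 1,730,993.19
MXN 1,730,993.19 × 0.35172 = CNY 608,824.92
Profit = CNY 608,824.92 − CNY 595,000.00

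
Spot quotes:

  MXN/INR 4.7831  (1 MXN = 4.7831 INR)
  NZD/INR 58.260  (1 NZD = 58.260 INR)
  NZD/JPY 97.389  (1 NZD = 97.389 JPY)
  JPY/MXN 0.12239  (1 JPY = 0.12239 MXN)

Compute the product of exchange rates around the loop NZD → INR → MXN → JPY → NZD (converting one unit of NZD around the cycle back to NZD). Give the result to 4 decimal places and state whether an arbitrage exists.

1.0219 (arbitrage exists)

Around NZD → INR → MXN → JPY → NZD: 1 × 58.260 ÷ 4.7831 ÷ 0.12239 ÷ 97.389 = 1.021892
Product > 1; profitable direction is NZD → INR → MXN → JPY → NZD.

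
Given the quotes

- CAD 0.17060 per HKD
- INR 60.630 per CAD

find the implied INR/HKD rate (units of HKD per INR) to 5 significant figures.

1 INR ÷ 60.630 = 0.0164935 CAD
0.0164935 CAD ÷ 0.17060 = 0.0966793 HKD

INR/HKD = 0.096679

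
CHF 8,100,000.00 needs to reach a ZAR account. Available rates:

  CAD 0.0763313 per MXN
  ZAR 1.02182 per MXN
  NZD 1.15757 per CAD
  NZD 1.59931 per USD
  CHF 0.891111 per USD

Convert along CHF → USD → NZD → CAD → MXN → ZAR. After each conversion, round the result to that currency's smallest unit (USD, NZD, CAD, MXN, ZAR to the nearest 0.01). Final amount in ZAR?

ZAR 168,116,501.57

CHF 8,100,000.00 ÷ 0.891111 = USD 9,089,776.69
USD 9,089,776.69 × 1.59931 = NZD 14,537,370.76
NZD 14,537,370.76 ÷ 1.15757 = CAD 12,558,524.12
CAD 12,558,524.12 ÷ 0.0763313 = MXN 164,526,532.63
MXN 164,526,532.63 × 1.02182 = ZAR 168,116,501.57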